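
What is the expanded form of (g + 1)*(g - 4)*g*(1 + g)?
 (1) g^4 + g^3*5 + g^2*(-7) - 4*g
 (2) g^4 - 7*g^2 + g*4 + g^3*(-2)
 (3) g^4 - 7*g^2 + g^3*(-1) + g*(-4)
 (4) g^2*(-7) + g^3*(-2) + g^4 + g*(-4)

Expanding (g + 1)*(g - 4)*g*(1 + g):
= g^2*(-7) + g^3*(-2) + g^4 + g*(-4)
4) g^2*(-7) + g^3*(-2) + g^4 + g*(-4)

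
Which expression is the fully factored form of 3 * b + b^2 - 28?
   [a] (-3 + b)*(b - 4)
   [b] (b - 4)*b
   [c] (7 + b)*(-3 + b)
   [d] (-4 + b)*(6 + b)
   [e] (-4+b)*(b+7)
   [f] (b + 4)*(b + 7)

We need to factor 3 * b + b^2 - 28.
The factored form is (-4+b)*(b+7).
e) (-4+b)*(b+7)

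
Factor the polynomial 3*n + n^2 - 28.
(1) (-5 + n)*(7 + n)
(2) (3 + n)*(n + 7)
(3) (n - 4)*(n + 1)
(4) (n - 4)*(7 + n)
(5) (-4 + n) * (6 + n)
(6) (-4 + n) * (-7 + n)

We need to factor 3*n + n^2 - 28.
The factored form is (n - 4)*(7 + n).
4) (n - 4)*(7 + n)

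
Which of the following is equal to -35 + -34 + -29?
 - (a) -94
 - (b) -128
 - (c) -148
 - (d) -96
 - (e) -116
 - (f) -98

First: -35 + -34 = -69
Then: -69 + -29 = -98
f) -98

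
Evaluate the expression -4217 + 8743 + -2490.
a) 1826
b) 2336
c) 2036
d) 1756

First: -4217 + 8743 = 4526
Then: 4526 + -2490 = 2036
c) 2036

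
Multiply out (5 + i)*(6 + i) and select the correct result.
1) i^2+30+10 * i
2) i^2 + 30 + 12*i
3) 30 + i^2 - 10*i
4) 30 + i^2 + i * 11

Expanding (5 + i)*(6 + i):
= 30 + i^2 + i * 11
4) 30 + i^2 + i * 11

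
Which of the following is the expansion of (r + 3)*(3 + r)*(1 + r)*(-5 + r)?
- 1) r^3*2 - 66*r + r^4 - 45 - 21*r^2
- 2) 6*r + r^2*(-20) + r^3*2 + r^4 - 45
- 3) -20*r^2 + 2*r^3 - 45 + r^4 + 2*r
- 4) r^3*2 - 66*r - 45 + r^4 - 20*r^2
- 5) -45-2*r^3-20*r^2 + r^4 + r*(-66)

Expanding (r + 3)*(3 + r)*(1 + r)*(-5 + r):
= r^3*2 - 66*r - 45 + r^4 - 20*r^2
4) r^3*2 - 66*r - 45 + r^4 - 20*r^2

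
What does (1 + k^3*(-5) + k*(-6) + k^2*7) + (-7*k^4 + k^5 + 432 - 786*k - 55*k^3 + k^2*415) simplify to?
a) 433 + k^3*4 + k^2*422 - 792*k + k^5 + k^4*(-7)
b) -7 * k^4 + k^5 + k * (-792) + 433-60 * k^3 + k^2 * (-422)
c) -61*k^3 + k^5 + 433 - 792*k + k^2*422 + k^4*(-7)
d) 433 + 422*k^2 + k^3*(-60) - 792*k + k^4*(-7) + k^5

Adding the polynomials and combining like terms:
(1 + k^3*(-5) + k*(-6) + k^2*7) + (-7*k^4 + k^5 + 432 - 786*k - 55*k^3 + k^2*415)
= 433 + 422*k^2 + k^3*(-60) - 792*k + k^4*(-7) + k^5
d) 433 + 422*k^2 + k^3*(-60) - 792*k + k^4*(-7) + k^5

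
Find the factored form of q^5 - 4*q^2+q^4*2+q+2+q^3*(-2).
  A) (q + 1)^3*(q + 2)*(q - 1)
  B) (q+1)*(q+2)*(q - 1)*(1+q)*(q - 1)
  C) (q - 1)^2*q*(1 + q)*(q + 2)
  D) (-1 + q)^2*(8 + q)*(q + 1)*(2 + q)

We need to factor q^5 - 4*q^2+q^4*2+q+2+q^3*(-2).
The factored form is (q+1)*(q+2)*(q - 1)*(1+q)*(q - 1).
B) (q+1)*(q+2)*(q - 1)*(1+q)*(q - 1)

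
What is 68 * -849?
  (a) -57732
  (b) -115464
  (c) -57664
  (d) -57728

68 * -849 = -57732
a) -57732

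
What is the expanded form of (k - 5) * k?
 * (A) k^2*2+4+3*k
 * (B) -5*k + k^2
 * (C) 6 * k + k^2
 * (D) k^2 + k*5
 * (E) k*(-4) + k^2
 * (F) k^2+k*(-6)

Expanding (k - 5) * k:
= -5*k + k^2
B) -5*k + k^2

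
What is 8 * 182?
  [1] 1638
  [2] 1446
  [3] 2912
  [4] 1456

8 * 182 = 1456
4) 1456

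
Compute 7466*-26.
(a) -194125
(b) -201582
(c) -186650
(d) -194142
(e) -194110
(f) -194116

7466 * -26 = -194116
f) -194116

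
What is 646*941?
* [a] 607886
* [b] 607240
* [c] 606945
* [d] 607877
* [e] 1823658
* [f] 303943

646 * 941 = 607886
a) 607886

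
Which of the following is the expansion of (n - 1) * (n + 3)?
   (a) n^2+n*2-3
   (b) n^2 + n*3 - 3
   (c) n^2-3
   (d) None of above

Expanding (n - 1) * (n + 3):
= n^2+n*2-3
a) n^2+n*2-3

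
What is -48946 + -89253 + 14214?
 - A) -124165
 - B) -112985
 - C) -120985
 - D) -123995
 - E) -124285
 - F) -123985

First: -48946 + -89253 = -138199
Then: -138199 + 14214 = -123985
F) -123985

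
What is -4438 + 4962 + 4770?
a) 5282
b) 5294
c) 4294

First: -4438 + 4962 = 524
Then: 524 + 4770 = 5294
b) 5294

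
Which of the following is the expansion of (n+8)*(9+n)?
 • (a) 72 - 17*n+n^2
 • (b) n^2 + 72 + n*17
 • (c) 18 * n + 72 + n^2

Expanding (n+8)*(9+n):
= n^2 + 72 + n*17
b) n^2 + 72 + n*17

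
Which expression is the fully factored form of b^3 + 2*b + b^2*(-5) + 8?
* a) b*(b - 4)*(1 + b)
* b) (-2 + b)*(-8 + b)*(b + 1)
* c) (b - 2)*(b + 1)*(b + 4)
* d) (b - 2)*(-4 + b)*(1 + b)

We need to factor b^3 + 2*b + b^2*(-5) + 8.
The factored form is (b - 2)*(-4 + b)*(1 + b).
d) (b - 2)*(-4 + b)*(1 + b)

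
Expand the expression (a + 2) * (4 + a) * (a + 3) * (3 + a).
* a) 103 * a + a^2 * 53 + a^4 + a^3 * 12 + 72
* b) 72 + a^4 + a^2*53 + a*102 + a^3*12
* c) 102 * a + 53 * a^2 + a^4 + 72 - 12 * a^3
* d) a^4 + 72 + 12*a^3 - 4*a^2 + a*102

Expanding (a + 2) * (4 + a) * (a + 3) * (3 + a):
= 72 + a^4 + a^2*53 + a*102 + a^3*12
b) 72 + a^4 + a^2*53 + a*102 + a^3*12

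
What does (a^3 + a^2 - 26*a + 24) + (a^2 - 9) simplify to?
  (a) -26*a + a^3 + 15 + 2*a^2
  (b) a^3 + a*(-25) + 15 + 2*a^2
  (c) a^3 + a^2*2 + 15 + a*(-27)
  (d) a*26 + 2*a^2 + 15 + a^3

Adding the polynomials and combining like terms:
(a^3 + a^2 - 26*a + 24) + (a^2 - 9)
= -26*a + a^3 + 15 + 2*a^2
a) -26*a + a^3 + 15 + 2*a^2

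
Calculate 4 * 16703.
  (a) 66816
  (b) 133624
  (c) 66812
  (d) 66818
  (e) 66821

4 * 16703 = 66812
c) 66812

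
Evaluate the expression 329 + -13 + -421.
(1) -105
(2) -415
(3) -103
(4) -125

First: 329 + -13 = 316
Then: 316 + -421 = -105
1) -105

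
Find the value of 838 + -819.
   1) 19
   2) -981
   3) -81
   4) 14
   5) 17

838 + -819 = 19
1) 19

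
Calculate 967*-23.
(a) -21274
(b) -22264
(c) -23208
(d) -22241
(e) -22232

967 * -23 = -22241
d) -22241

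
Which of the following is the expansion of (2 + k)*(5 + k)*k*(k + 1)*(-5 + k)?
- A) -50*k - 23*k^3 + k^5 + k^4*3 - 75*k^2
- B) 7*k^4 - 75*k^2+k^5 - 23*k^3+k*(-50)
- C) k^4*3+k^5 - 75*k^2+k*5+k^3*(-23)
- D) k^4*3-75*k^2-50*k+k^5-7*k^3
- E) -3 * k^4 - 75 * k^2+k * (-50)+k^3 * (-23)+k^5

Expanding (2 + k)*(5 + k)*k*(k + 1)*(-5 + k):
= -50*k - 23*k^3 + k^5 + k^4*3 - 75*k^2
A) -50*k - 23*k^3 + k^5 + k^4*3 - 75*k^2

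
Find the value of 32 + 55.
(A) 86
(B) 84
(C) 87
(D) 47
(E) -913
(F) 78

32 + 55 = 87
C) 87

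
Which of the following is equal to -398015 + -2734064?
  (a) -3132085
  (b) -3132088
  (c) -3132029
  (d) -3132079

-398015 + -2734064 = -3132079
d) -3132079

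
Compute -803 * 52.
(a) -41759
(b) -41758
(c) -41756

-803 * 52 = -41756
c) -41756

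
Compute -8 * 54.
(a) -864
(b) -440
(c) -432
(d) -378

-8 * 54 = -432
c) -432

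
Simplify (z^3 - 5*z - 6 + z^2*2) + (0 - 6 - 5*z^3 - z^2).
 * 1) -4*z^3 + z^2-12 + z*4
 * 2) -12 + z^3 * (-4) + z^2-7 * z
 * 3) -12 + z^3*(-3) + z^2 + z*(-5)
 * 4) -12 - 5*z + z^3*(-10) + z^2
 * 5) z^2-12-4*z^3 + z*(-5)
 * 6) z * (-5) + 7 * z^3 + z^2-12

Adding the polynomials and combining like terms:
(z^3 - 5*z - 6 + z^2*2) + (0 - 6 - 5*z^3 - z^2)
= z^2-12-4*z^3 + z*(-5)
5) z^2-12-4*z^3 + z*(-5)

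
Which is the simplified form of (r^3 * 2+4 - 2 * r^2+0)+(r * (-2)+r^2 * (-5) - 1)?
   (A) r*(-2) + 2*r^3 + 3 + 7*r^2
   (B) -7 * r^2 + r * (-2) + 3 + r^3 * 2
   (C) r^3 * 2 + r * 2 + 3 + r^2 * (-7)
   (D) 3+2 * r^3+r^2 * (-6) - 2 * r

Adding the polynomials and combining like terms:
(r^3*2 + 4 - 2*r^2 + 0) + (r*(-2) + r^2*(-5) - 1)
= -7 * r^2 + r * (-2) + 3 + r^3 * 2
B) -7 * r^2 + r * (-2) + 3 + r^3 * 2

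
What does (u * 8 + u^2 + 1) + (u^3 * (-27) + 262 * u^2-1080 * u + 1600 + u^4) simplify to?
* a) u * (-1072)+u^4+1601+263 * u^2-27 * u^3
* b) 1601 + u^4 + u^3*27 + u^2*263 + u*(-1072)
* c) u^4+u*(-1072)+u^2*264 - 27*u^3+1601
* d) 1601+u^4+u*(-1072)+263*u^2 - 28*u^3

Adding the polynomials and combining like terms:
(u*8 + u^2 + 1) + (u^3*(-27) + 262*u^2 - 1080*u + 1600 + u^4)
= u * (-1072)+u^4+1601+263 * u^2-27 * u^3
a) u * (-1072)+u^4+1601+263 * u^2-27 * u^3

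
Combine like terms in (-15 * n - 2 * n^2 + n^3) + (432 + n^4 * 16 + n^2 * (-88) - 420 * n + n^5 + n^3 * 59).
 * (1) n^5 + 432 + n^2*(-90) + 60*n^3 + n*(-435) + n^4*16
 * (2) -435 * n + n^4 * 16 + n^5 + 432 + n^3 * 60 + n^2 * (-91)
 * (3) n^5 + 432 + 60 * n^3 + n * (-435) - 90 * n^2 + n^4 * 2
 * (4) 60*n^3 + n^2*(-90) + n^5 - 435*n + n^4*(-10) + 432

Adding the polynomials and combining like terms:
(-15*n - 2*n^2 + n^3) + (432 + n^4*16 + n^2*(-88) - 420*n + n^5 + n^3*59)
= n^5 + 432 + n^2*(-90) + 60*n^3 + n*(-435) + n^4*16
1) n^5 + 432 + n^2*(-90) + 60*n^3 + n*(-435) + n^4*16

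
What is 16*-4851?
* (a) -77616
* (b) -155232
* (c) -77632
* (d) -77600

16 * -4851 = -77616
a) -77616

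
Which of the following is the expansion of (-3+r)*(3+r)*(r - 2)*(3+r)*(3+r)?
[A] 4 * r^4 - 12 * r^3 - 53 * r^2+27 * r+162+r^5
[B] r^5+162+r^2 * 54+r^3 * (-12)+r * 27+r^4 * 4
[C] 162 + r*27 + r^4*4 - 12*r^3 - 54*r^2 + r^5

Expanding (-3+r)*(3+r)*(r - 2)*(3+r)*(3+r):
= 162 + r*27 + r^4*4 - 12*r^3 - 54*r^2 + r^5
C) 162 + r*27 + r^4*4 - 12*r^3 - 54*r^2 + r^5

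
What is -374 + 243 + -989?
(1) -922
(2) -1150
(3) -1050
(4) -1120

First: -374 + 243 = -131
Then: -131 + -989 = -1120
4) -1120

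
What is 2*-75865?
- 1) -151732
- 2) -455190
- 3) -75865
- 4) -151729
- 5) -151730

2 * -75865 = -151730
5) -151730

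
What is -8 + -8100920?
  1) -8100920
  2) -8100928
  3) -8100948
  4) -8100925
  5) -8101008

-8 + -8100920 = -8100928
2) -8100928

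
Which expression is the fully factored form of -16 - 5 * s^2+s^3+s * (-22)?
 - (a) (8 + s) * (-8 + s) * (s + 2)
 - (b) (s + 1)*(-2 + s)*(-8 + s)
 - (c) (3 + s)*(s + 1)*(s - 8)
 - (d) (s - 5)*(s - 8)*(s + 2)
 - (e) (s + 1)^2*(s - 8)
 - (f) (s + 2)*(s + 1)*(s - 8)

We need to factor -16 - 5 * s^2+s^3+s * (-22).
The factored form is (s + 2)*(s + 1)*(s - 8).
f) (s + 2)*(s + 1)*(s - 8)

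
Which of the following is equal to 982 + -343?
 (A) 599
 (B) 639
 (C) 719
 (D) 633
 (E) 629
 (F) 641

982 + -343 = 639
B) 639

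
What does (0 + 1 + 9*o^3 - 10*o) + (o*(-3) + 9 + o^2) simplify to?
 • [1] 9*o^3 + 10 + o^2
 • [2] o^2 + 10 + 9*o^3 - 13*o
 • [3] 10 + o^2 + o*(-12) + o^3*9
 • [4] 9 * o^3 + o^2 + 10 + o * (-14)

Adding the polynomials and combining like terms:
(0 + 1 + 9*o^3 - 10*o) + (o*(-3) + 9 + o^2)
= o^2 + 10 + 9*o^3 - 13*o
2) o^2 + 10 + 9*o^3 - 13*o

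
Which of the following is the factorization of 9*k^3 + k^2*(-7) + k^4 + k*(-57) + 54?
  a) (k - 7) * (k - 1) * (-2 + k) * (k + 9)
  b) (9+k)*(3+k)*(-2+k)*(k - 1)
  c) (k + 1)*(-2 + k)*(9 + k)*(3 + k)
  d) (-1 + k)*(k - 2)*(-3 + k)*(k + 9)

We need to factor 9*k^3 + k^2*(-7) + k^4 + k*(-57) + 54.
The factored form is (9+k)*(3+k)*(-2+k)*(k - 1).
b) (9+k)*(3+k)*(-2+k)*(k - 1)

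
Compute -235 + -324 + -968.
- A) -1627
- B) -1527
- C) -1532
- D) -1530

First: -235 + -324 = -559
Then: -559 + -968 = -1527
B) -1527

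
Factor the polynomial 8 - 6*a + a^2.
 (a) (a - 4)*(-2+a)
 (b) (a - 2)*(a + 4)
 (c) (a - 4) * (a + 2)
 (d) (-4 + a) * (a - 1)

We need to factor 8 - 6*a + a^2.
The factored form is (a - 4)*(-2+a).
a) (a - 4)*(-2+a)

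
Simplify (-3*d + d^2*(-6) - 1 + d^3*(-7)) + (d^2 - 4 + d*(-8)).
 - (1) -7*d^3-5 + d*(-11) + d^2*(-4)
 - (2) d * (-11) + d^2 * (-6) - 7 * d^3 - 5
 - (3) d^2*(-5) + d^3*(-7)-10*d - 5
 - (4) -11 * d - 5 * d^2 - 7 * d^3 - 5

Adding the polynomials and combining like terms:
(-3*d + d^2*(-6) - 1 + d^3*(-7)) + (d^2 - 4 + d*(-8))
= -11 * d - 5 * d^2 - 7 * d^3 - 5
4) -11 * d - 5 * d^2 - 7 * d^3 - 5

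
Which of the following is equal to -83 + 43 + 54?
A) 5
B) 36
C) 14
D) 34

First: -83 + 43 = -40
Then: -40 + 54 = 14
C) 14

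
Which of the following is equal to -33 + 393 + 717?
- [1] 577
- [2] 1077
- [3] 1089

First: -33 + 393 = 360
Then: 360 + 717 = 1077
2) 1077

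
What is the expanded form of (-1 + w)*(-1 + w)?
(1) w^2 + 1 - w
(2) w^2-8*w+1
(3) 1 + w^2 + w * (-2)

Expanding (-1 + w)*(-1 + w):
= 1 + w^2 + w * (-2)
3) 1 + w^2 + w * (-2)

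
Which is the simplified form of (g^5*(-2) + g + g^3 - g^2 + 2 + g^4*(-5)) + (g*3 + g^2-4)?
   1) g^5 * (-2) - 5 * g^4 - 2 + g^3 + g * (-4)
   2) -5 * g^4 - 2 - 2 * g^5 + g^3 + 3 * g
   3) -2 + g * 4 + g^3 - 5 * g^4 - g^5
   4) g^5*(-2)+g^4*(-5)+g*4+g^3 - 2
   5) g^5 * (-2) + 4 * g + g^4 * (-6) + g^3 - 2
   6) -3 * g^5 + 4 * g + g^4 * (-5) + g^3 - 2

Adding the polynomials and combining like terms:
(g^5*(-2) + g + g^3 - g^2 + 2 + g^4*(-5)) + (g*3 + g^2 - 4)
= g^5*(-2)+g^4*(-5)+g*4+g^3 - 2
4) g^5*(-2)+g^4*(-5)+g*4+g^3 - 2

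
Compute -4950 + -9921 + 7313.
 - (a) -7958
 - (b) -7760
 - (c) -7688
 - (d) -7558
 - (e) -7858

First: -4950 + -9921 = -14871
Then: -14871 + 7313 = -7558
d) -7558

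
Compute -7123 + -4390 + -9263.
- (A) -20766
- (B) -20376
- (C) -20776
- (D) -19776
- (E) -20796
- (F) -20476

First: -7123 + -4390 = -11513
Then: -11513 + -9263 = -20776
C) -20776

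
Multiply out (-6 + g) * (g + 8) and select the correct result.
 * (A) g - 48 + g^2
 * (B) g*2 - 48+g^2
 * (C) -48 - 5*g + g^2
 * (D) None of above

Expanding (-6 + g) * (g + 8):
= g*2 - 48+g^2
B) g*2 - 48+g^2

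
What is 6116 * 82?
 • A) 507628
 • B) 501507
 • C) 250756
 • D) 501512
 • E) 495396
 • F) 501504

6116 * 82 = 501512
D) 501512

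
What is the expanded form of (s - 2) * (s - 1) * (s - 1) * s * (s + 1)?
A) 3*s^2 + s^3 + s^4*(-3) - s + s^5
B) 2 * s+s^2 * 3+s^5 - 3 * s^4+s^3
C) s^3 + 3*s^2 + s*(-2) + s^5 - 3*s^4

Expanding (s - 2) * (s - 1) * (s - 1) * s * (s + 1):
= s^3 + 3*s^2 + s*(-2) + s^5 - 3*s^4
C) s^3 + 3*s^2 + s*(-2) + s^5 - 3*s^4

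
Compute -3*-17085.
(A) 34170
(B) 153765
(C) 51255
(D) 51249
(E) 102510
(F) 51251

-3 * -17085 = 51255
C) 51255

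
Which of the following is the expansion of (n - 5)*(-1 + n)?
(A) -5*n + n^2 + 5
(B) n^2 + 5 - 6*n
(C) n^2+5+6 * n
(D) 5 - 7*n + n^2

Expanding (n - 5)*(-1 + n):
= n^2 + 5 - 6*n
B) n^2 + 5 - 6*n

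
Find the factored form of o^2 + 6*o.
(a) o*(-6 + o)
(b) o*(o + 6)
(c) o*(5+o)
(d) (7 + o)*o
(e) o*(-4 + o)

We need to factor o^2 + 6*o.
The factored form is o*(o + 6).
b) o*(o + 6)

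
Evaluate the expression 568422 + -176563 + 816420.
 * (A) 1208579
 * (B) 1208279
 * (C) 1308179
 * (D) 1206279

First: 568422 + -176563 = 391859
Then: 391859 + 816420 = 1208279
B) 1208279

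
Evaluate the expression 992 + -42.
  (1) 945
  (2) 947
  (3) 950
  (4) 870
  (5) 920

992 + -42 = 950
3) 950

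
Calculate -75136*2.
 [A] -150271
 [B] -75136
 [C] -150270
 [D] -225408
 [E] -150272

-75136 * 2 = -150272
E) -150272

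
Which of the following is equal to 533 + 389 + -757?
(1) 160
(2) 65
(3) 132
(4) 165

First: 533 + 389 = 922
Then: 922 + -757 = 165
4) 165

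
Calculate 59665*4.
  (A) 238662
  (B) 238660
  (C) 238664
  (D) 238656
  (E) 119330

59665 * 4 = 238660
B) 238660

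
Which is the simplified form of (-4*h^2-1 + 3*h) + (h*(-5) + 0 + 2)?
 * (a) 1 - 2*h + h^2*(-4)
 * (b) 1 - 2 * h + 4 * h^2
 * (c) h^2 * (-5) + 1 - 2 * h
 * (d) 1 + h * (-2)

Adding the polynomials and combining like terms:
(-4*h^2 - 1 + 3*h) + (h*(-5) + 0 + 2)
= 1 - 2*h + h^2*(-4)
a) 1 - 2*h + h^2*(-4)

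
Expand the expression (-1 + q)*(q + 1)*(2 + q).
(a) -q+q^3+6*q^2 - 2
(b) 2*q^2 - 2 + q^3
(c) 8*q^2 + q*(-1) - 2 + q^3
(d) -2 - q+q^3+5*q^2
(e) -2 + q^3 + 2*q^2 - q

Expanding (-1 + q)*(q + 1)*(2 + q):
= -2 + q^3 + 2*q^2 - q
e) -2 + q^3 + 2*q^2 - q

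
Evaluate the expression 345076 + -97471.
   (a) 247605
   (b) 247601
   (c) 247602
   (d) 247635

345076 + -97471 = 247605
a) 247605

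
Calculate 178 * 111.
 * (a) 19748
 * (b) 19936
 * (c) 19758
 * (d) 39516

178 * 111 = 19758
c) 19758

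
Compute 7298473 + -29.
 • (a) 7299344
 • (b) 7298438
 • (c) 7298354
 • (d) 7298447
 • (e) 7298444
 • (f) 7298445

7298473 + -29 = 7298444
e) 7298444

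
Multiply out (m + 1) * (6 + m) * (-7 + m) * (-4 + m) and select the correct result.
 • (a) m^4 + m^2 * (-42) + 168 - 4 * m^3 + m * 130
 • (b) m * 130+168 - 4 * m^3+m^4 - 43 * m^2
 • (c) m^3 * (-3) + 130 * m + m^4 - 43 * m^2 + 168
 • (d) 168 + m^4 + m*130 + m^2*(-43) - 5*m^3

Expanding (m + 1) * (6 + m) * (-7 + m) * (-4 + m):
= m * 130+168 - 4 * m^3+m^4 - 43 * m^2
b) m * 130+168 - 4 * m^3+m^4 - 43 * m^2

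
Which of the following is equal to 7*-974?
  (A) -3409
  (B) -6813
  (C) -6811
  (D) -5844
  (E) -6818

7 * -974 = -6818
E) -6818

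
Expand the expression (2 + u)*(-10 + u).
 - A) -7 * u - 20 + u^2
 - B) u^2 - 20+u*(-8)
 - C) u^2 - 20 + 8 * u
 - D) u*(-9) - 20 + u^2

Expanding (2 + u)*(-10 + u):
= u^2 - 20+u*(-8)
B) u^2 - 20+u*(-8)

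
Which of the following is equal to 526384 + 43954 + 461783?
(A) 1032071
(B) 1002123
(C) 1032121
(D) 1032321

First: 526384 + 43954 = 570338
Then: 570338 + 461783 = 1032121
C) 1032121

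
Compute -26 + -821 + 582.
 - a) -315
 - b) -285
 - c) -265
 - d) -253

First: -26 + -821 = -847
Then: -847 + 582 = -265
c) -265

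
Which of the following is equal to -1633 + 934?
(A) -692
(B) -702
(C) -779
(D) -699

-1633 + 934 = -699
D) -699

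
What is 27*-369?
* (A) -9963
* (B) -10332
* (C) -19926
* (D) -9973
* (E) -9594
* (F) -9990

27 * -369 = -9963
A) -9963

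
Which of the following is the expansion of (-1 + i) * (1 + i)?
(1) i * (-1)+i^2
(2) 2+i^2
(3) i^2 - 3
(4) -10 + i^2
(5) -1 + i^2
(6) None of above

Expanding (-1 + i) * (1 + i):
= -1 + i^2
5) -1 + i^2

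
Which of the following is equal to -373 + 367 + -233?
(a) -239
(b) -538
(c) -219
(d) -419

First: -373 + 367 = -6
Then: -6 + -233 = -239
a) -239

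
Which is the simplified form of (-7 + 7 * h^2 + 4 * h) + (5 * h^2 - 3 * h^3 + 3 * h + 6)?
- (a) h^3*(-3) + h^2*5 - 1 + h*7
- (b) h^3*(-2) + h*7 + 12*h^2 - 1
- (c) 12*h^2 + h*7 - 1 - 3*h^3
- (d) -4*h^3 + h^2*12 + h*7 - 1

Adding the polynomials and combining like terms:
(-7 + 7*h^2 + 4*h) + (5*h^2 - 3*h^3 + 3*h + 6)
= 12*h^2 + h*7 - 1 - 3*h^3
c) 12*h^2 + h*7 - 1 - 3*h^3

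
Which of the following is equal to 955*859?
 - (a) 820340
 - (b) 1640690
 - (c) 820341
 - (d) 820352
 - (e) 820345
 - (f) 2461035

955 * 859 = 820345
e) 820345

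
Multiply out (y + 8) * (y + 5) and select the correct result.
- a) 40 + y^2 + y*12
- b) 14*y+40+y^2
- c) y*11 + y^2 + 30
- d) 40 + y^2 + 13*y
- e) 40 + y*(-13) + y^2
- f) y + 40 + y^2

Expanding (y + 8) * (y + 5):
= 40 + y^2 + 13*y
d) 40 + y^2 + 13*y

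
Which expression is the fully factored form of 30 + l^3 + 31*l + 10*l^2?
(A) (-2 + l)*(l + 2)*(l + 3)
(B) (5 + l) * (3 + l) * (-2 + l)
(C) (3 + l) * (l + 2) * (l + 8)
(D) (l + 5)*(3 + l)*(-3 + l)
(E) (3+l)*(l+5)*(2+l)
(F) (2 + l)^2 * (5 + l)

We need to factor 30 + l^3 + 31*l + 10*l^2.
The factored form is (3+l)*(l+5)*(2+l).
E) (3+l)*(l+5)*(2+l)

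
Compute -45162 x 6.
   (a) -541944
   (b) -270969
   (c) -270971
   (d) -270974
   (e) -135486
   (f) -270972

-45162 * 6 = -270972
f) -270972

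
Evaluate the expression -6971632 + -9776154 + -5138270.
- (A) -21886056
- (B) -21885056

First: -6971632 + -9776154 = -16747786
Then: -16747786 + -5138270 = -21886056
A) -21886056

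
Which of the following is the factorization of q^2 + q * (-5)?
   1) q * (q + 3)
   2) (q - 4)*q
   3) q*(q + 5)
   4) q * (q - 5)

We need to factor q^2 + q * (-5).
The factored form is q * (q - 5).
4) q * (q - 5)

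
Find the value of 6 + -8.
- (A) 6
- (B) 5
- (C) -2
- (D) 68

6 + -8 = -2
C) -2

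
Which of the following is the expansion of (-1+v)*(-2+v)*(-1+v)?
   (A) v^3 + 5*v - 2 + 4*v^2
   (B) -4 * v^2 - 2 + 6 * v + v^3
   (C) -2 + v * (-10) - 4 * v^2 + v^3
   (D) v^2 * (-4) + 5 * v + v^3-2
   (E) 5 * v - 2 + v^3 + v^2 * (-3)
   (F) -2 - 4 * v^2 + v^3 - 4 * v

Expanding (-1+v)*(-2+v)*(-1+v):
= v^2 * (-4) + 5 * v + v^3-2
D) v^2 * (-4) + 5 * v + v^3-2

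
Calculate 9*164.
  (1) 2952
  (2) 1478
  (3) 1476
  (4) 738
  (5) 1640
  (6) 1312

9 * 164 = 1476
3) 1476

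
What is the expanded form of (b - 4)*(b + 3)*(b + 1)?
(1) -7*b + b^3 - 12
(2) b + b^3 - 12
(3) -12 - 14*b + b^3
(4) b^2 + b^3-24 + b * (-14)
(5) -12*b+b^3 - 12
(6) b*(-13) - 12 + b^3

Expanding (b - 4)*(b + 3)*(b + 1):
= b*(-13) - 12 + b^3
6) b*(-13) - 12 + b^3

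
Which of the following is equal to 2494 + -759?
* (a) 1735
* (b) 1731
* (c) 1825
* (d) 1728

2494 + -759 = 1735
a) 1735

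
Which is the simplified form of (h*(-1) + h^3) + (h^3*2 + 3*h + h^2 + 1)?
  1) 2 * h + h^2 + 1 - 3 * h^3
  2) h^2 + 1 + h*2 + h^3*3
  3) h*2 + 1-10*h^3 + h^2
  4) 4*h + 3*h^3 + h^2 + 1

Adding the polynomials and combining like terms:
(h*(-1) + h^3) + (h^3*2 + 3*h + h^2 + 1)
= h^2 + 1 + h*2 + h^3*3
2) h^2 + 1 + h*2 + h^3*3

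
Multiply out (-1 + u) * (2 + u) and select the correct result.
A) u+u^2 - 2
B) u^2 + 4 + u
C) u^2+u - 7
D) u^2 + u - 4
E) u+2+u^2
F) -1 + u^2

Expanding (-1 + u) * (2 + u):
= u+u^2 - 2
A) u+u^2 - 2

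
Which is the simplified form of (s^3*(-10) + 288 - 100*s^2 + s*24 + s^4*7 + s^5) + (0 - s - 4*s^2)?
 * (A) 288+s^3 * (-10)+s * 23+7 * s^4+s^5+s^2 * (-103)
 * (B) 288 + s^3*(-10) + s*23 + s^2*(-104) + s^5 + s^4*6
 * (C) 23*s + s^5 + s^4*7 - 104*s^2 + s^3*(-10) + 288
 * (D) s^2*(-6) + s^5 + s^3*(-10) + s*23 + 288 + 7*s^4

Adding the polynomials and combining like terms:
(s^3*(-10) + 288 - 100*s^2 + s*24 + s^4*7 + s^5) + (0 - s - 4*s^2)
= 23*s + s^5 + s^4*7 - 104*s^2 + s^3*(-10) + 288
C) 23*s + s^5 + s^4*7 - 104*s^2 + s^3*(-10) + 288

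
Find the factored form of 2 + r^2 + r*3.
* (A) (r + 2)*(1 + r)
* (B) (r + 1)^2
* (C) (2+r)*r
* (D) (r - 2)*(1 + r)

We need to factor 2 + r^2 + r*3.
The factored form is (r + 2)*(1 + r).
A) (r + 2)*(1 + r)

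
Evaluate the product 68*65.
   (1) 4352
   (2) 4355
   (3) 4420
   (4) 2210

68 * 65 = 4420
3) 4420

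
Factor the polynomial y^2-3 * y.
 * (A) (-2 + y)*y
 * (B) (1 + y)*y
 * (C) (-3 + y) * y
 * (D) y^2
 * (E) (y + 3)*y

We need to factor y^2-3 * y.
The factored form is (-3 + y) * y.
C) (-3 + y) * y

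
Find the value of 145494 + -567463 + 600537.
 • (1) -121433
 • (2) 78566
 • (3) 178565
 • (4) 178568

First: 145494 + -567463 = -421969
Then: -421969 + 600537 = 178568
4) 178568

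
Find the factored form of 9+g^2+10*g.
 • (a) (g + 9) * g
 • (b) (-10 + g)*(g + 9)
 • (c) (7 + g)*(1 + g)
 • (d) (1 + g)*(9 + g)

We need to factor 9+g^2+10*g.
The factored form is (1 + g)*(9 + g).
d) (1 + g)*(9 + g)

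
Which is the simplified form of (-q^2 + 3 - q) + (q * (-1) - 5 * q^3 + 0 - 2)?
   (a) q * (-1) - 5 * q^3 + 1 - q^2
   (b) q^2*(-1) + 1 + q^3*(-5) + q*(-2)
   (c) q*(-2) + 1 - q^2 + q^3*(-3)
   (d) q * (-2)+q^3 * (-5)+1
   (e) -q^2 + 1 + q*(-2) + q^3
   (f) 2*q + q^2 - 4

Adding the polynomials and combining like terms:
(-q^2 + 3 - q) + (q*(-1) - 5*q^3 + 0 - 2)
= q^2*(-1) + 1 + q^3*(-5) + q*(-2)
b) q^2*(-1) + 1 + q^3*(-5) + q*(-2)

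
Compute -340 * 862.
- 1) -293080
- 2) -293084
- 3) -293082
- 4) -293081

-340 * 862 = -293080
1) -293080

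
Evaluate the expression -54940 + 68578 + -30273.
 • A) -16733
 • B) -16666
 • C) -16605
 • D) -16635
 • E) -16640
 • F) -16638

First: -54940 + 68578 = 13638
Then: 13638 + -30273 = -16635
D) -16635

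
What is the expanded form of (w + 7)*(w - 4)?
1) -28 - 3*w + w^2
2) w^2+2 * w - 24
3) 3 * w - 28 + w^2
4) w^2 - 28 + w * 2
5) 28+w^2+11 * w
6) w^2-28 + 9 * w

Expanding (w + 7)*(w - 4):
= 3 * w - 28 + w^2
3) 3 * w - 28 + w^2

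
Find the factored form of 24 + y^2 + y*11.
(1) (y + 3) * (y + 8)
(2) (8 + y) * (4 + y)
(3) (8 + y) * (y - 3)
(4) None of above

We need to factor 24 + y^2 + y*11.
The factored form is (y + 3) * (y + 8).
1) (y + 3) * (y + 8)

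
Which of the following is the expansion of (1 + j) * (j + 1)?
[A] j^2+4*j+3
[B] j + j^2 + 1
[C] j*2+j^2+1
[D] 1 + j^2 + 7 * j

Expanding (1 + j) * (j + 1):
= j*2+j^2+1
C) j*2+j^2+1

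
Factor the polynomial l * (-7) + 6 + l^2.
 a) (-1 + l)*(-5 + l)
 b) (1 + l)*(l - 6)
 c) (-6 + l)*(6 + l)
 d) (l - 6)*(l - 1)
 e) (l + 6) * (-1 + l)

We need to factor l * (-7) + 6 + l^2.
The factored form is (l - 6)*(l - 1).
d) (l - 6)*(l - 1)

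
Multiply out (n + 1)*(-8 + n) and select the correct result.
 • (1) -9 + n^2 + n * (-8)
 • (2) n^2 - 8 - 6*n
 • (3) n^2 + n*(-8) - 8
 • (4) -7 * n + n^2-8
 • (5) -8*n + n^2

Expanding (n + 1)*(-8 + n):
= -7 * n + n^2-8
4) -7 * n + n^2-8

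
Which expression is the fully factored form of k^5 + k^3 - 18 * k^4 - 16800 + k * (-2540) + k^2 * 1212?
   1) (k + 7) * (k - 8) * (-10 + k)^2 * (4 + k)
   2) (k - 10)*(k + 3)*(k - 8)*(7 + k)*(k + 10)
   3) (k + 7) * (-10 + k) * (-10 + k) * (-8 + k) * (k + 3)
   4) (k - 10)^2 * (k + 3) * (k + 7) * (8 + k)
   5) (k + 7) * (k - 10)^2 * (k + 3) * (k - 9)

We need to factor k^5 + k^3 - 18 * k^4 - 16800 + k * (-2540) + k^2 * 1212.
The factored form is (k + 7) * (-10 + k) * (-10 + k) * (-8 + k) * (k + 3).
3) (k + 7) * (-10 + k) * (-10 + k) * (-8 + k) * (k + 3)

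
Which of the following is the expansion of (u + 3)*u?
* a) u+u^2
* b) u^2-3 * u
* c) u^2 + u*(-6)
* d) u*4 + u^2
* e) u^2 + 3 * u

Expanding (u + 3)*u:
= u^2 + 3 * u
e) u^2 + 3 * u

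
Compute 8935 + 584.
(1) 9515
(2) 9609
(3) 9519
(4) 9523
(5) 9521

8935 + 584 = 9519
3) 9519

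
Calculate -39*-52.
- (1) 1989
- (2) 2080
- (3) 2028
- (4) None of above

-39 * -52 = 2028
3) 2028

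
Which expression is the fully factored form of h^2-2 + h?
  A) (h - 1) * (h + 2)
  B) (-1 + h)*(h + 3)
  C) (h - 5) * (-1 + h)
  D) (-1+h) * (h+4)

We need to factor h^2-2 + h.
The factored form is (h - 1) * (h + 2).
A) (h - 1) * (h + 2)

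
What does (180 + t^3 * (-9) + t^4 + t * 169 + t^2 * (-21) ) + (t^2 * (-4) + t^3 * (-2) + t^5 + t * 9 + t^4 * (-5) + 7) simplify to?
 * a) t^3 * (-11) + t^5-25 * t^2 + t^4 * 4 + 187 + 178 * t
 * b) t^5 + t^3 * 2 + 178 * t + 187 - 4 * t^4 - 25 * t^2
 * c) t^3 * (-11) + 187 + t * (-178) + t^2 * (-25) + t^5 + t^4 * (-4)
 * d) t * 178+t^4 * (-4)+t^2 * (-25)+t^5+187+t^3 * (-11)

Adding the polynomials and combining like terms:
(180 + t^3*(-9) + t^4 + t*169 + t^2*(-21)) + (t^2*(-4) + t^3*(-2) + t^5 + t*9 + t^4*(-5) + 7)
= t * 178+t^4 * (-4)+t^2 * (-25)+t^5+187+t^3 * (-11)
d) t * 178+t^4 * (-4)+t^2 * (-25)+t^5+187+t^3 * (-11)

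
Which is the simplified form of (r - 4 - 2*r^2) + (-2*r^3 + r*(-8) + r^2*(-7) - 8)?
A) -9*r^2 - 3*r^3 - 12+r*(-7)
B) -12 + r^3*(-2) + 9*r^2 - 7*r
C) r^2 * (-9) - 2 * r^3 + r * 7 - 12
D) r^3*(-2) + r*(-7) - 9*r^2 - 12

Adding the polynomials and combining like terms:
(r - 4 - 2*r^2) + (-2*r^3 + r*(-8) + r^2*(-7) - 8)
= r^3*(-2) + r*(-7) - 9*r^2 - 12
D) r^3*(-2) + r*(-7) - 9*r^2 - 12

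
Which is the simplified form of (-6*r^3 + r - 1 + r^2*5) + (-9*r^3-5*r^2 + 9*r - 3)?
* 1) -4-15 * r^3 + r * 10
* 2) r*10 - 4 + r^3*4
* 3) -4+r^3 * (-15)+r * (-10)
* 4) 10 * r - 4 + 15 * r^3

Adding the polynomials and combining like terms:
(-6*r^3 + r - 1 + r^2*5) + (-9*r^3 - 5*r^2 + 9*r - 3)
= -4-15 * r^3 + r * 10
1) -4-15 * r^3 + r * 10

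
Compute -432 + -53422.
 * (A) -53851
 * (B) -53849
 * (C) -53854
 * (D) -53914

-432 + -53422 = -53854
C) -53854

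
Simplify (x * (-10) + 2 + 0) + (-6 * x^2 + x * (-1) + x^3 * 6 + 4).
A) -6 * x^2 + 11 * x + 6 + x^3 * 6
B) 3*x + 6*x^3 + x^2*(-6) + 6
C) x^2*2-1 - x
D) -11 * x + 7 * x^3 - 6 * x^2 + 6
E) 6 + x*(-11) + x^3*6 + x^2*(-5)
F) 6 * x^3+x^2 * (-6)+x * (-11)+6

Adding the polynomials and combining like terms:
(x*(-10) + 2 + 0) + (-6*x^2 + x*(-1) + x^3*6 + 4)
= 6 * x^3+x^2 * (-6)+x * (-11)+6
F) 6 * x^3+x^2 * (-6)+x * (-11)+6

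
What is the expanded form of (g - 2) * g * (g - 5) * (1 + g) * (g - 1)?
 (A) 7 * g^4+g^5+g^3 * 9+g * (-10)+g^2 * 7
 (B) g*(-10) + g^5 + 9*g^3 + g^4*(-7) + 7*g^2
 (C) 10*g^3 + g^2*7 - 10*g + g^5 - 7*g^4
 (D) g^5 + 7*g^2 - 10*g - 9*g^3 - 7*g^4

Expanding (g - 2) * g * (g - 5) * (1 + g) * (g - 1):
= g*(-10) + g^5 + 9*g^3 + g^4*(-7) + 7*g^2
B) g*(-10) + g^5 + 9*g^3 + g^4*(-7) + 7*g^2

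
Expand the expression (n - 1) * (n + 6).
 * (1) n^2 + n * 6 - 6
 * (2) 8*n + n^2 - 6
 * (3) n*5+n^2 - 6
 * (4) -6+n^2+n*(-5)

Expanding (n - 1) * (n + 6):
= n*5+n^2 - 6
3) n*5+n^2 - 6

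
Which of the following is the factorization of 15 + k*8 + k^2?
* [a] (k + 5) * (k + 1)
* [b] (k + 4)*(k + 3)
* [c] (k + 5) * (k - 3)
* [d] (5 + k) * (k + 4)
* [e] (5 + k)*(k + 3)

We need to factor 15 + k*8 + k^2.
The factored form is (5 + k)*(k + 3).
e) (5 + k)*(k + 3)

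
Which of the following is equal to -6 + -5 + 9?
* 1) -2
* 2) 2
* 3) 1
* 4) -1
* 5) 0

First: -6 + -5 = -11
Then: -11 + 9 = -2
1) -2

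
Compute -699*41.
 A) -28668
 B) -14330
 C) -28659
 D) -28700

-699 * 41 = -28659
C) -28659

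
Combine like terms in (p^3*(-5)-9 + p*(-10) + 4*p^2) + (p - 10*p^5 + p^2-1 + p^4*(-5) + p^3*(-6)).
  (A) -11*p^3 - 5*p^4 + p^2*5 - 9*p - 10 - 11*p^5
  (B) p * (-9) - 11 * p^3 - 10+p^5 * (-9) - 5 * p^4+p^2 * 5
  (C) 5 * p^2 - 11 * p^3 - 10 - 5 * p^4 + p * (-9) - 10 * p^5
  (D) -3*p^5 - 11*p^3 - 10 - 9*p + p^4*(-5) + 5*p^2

Adding the polynomials and combining like terms:
(p^3*(-5) - 9 + p*(-10) + 4*p^2) + (p - 10*p^5 + p^2 - 1 + p^4*(-5) + p^3*(-6))
= 5 * p^2 - 11 * p^3 - 10 - 5 * p^4 + p * (-9) - 10 * p^5
C) 5 * p^2 - 11 * p^3 - 10 - 5 * p^4 + p * (-9) - 10 * p^5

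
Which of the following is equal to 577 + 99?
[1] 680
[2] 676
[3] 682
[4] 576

577 + 99 = 676
2) 676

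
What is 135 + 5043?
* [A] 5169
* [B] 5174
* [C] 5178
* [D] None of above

135 + 5043 = 5178
C) 5178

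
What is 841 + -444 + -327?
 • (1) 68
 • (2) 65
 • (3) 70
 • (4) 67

First: 841 + -444 = 397
Then: 397 + -327 = 70
3) 70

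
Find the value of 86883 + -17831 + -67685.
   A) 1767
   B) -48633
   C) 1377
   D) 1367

First: 86883 + -17831 = 69052
Then: 69052 + -67685 = 1367
D) 1367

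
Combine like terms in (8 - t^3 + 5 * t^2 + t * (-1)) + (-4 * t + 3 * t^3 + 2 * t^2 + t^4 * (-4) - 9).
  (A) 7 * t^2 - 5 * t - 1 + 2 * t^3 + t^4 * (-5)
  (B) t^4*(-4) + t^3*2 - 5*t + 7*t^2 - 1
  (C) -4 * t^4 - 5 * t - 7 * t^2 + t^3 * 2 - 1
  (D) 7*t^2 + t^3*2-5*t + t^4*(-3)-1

Adding the polynomials and combining like terms:
(8 - t^3 + 5*t^2 + t*(-1)) + (-4*t + 3*t^3 + 2*t^2 + t^4*(-4) - 9)
= t^4*(-4) + t^3*2 - 5*t + 7*t^2 - 1
B) t^4*(-4) + t^3*2 - 5*t + 7*t^2 - 1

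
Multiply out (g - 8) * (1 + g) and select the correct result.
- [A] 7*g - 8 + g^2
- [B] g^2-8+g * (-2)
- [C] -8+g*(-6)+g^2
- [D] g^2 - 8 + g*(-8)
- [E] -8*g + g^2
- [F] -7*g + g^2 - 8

Expanding (g - 8) * (1 + g):
= -7*g + g^2 - 8
F) -7*g + g^2 - 8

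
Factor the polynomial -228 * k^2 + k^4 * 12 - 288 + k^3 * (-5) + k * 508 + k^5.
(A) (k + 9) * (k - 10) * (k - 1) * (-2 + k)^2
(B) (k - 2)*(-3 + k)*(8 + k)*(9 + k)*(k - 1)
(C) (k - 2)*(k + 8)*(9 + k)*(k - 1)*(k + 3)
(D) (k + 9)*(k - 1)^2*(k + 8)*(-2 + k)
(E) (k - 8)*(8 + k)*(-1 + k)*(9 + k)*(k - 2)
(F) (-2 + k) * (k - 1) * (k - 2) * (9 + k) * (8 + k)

We need to factor -228 * k^2 + k^4 * 12 - 288 + k^3 * (-5) + k * 508 + k^5.
The factored form is (-2 + k) * (k - 1) * (k - 2) * (9 + k) * (8 + k).
F) (-2 + k) * (k - 1) * (k - 2) * (9 + k) * (8 + k)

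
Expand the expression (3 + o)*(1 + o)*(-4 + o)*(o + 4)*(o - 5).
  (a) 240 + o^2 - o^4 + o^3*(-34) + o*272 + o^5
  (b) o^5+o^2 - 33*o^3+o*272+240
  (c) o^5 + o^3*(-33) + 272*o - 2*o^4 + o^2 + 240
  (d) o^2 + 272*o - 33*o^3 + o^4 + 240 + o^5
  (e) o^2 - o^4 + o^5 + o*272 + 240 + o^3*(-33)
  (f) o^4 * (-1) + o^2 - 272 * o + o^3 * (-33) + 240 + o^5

Expanding (3 + o)*(1 + o)*(-4 + o)*(o + 4)*(o - 5):
= o^2 - o^4 + o^5 + o*272 + 240 + o^3*(-33)
e) o^2 - o^4 + o^5 + o*272 + 240 + o^3*(-33)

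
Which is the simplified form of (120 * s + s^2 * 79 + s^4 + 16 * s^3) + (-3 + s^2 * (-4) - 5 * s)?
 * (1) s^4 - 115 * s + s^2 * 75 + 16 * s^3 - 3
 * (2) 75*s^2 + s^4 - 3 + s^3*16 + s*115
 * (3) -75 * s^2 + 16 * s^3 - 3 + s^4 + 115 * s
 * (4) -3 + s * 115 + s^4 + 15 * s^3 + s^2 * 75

Adding the polynomials and combining like terms:
(120*s + s^2*79 + s^4 + 16*s^3) + (-3 + s^2*(-4) - 5*s)
= 75*s^2 + s^4 - 3 + s^3*16 + s*115
2) 75*s^2 + s^4 - 3 + s^3*16 + s*115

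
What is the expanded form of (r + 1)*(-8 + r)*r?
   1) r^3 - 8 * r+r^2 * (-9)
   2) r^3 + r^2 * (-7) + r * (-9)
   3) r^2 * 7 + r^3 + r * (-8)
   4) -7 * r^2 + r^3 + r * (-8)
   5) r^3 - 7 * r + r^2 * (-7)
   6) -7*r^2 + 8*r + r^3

Expanding (r + 1)*(-8 + r)*r:
= -7 * r^2 + r^3 + r * (-8)
4) -7 * r^2 + r^3 + r * (-8)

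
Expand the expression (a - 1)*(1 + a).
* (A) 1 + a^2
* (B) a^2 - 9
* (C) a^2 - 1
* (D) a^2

Expanding (a - 1)*(1 + a):
= a^2 - 1
C) a^2 - 1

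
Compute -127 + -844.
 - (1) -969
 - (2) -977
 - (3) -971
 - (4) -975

-127 + -844 = -971
3) -971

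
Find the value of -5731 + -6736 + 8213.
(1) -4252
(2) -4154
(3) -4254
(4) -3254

First: -5731 + -6736 = -12467
Then: -12467 + 8213 = -4254
3) -4254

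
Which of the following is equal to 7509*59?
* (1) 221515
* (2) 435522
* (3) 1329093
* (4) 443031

7509 * 59 = 443031
4) 443031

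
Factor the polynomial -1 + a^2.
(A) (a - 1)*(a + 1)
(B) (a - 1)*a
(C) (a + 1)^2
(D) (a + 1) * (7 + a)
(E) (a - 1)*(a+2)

We need to factor -1 + a^2.
The factored form is (a - 1)*(a + 1).
A) (a - 1)*(a + 1)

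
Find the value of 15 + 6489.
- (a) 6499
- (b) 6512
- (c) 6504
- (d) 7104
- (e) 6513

15 + 6489 = 6504
c) 6504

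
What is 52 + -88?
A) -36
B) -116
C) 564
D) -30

52 + -88 = -36
A) -36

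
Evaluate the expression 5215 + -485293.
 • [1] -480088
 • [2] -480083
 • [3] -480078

5215 + -485293 = -480078
3) -480078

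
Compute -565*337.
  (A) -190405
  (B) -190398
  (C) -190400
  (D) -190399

-565 * 337 = -190405
A) -190405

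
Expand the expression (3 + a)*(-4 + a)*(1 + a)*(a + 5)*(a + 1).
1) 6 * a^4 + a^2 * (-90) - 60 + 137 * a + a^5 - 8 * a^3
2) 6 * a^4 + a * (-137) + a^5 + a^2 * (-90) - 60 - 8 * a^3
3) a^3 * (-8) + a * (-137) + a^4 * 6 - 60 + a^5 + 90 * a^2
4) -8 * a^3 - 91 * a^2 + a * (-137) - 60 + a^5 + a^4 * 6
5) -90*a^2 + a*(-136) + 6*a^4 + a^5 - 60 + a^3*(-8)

Expanding (3 + a)*(-4 + a)*(1 + a)*(a + 5)*(a + 1):
= 6 * a^4 + a * (-137) + a^5 + a^2 * (-90) - 60 - 8 * a^3
2) 6 * a^4 + a * (-137) + a^5 + a^2 * (-90) - 60 - 8 * a^3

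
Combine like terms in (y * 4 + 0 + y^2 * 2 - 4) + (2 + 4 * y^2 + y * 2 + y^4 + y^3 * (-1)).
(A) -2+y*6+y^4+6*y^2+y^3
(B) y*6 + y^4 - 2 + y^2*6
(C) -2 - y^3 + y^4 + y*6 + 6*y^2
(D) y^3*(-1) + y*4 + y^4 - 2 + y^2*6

Adding the polynomials and combining like terms:
(y*4 + 0 + y^2*2 - 4) + (2 + 4*y^2 + y*2 + y^4 + y^3*(-1))
= -2 - y^3 + y^4 + y*6 + 6*y^2
C) -2 - y^3 + y^4 + y*6 + 6*y^2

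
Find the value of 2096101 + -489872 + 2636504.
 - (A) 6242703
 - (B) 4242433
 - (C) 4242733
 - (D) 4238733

First: 2096101 + -489872 = 1606229
Then: 1606229 + 2636504 = 4242733
C) 4242733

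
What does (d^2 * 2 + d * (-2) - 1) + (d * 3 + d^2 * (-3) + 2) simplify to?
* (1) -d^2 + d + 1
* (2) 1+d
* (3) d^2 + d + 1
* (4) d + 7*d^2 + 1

Adding the polynomials and combining like terms:
(d^2*2 + d*(-2) - 1) + (d*3 + d^2*(-3) + 2)
= -d^2 + d + 1
1) -d^2 + d + 1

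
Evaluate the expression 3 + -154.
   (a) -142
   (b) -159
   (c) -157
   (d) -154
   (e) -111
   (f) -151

3 + -154 = -151
f) -151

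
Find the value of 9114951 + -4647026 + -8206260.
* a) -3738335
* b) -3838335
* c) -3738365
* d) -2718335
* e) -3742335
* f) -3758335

First: 9114951 + -4647026 = 4467925
Then: 4467925 + -8206260 = -3738335
a) -3738335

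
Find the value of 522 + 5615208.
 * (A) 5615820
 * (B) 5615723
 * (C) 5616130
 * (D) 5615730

522 + 5615208 = 5615730
D) 5615730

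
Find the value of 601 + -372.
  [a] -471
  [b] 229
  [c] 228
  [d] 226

601 + -372 = 229
b) 229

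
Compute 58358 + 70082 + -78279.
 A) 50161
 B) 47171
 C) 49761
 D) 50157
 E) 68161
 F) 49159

First: 58358 + 70082 = 128440
Then: 128440 + -78279 = 50161
A) 50161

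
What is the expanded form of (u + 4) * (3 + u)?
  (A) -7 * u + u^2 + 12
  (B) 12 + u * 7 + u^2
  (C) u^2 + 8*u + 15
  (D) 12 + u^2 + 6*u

Expanding (u + 4) * (3 + u):
= 12 + u * 7 + u^2
B) 12 + u * 7 + u^2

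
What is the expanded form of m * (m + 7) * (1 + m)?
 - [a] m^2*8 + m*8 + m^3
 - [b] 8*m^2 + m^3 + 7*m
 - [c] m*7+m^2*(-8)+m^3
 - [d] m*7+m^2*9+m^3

Expanding m * (m + 7) * (1 + m):
= 8*m^2 + m^3 + 7*m
b) 8*m^2 + m^3 + 7*m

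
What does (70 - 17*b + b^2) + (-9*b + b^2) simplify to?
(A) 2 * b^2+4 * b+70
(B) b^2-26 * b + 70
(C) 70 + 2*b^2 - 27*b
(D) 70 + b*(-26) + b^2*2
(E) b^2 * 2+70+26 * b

Adding the polynomials and combining like terms:
(70 - 17*b + b^2) + (-9*b + b^2)
= 70 + b*(-26) + b^2*2
D) 70 + b*(-26) + b^2*2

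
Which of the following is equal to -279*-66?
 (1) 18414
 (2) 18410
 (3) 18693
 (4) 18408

-279 * -66 = 18414
1) 18414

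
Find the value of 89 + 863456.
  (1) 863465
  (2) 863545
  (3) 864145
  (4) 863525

89 + 863456 = 863545
2) 863545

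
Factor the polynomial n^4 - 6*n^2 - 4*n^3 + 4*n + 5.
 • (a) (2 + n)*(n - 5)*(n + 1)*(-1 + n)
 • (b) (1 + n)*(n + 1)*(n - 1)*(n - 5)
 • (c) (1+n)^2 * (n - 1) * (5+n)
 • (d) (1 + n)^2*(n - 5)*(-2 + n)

We need to factor n^4 - 6*n^2 - 4*n^3 + 4*n + 5.
The factored form is (1 + n)*(n + 1)*(n - 1)*(n - 5).
b) (1 + n)*(n + 1)*(n - 1)*(n - 5)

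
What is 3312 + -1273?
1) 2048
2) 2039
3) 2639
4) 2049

3312 + -1273 = 2039
2) 2039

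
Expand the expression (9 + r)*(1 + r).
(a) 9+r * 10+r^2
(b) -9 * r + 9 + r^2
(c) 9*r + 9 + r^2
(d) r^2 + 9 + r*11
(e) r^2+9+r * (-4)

Expanding (9 + r)*(1 + r):
= 9+r * 10+r^2
a) 9+r * 10+r^2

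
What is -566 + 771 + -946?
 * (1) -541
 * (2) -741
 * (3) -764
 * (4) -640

First: -566 + 771 = 205
Then: 205 + -946 = -741
2) -741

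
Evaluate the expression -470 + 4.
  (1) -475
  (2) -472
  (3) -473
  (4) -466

-470 + 4 = -466
4) -466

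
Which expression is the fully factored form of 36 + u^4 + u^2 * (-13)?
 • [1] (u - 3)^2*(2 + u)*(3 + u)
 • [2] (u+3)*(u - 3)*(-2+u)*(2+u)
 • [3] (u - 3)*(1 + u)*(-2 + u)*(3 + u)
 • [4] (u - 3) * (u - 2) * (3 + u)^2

We need to factor 36 + u^4 + u^2 * (-13).
The factored form is (u+3)*(u - 3)*(-2+u)*(2+u).
2) (u+3)*(u - 3)*(-2+u)*(2+u)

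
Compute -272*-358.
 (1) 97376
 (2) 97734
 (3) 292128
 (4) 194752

-272 * -358 = 97376
1) 97376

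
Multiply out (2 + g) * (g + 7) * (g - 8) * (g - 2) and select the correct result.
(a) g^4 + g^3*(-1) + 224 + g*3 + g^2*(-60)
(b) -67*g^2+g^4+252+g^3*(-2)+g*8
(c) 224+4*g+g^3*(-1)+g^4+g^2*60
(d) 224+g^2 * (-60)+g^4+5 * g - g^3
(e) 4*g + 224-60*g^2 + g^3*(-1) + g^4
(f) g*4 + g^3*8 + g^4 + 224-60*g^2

Expanding (2 + g) * (g + 7) * (g - 8) * (g - 2):
= 4*g + 224-60*g^2 + g^3*(-1) + g^4
e) 4*g + 224-60*g^2 + g^3*(-1) + g^4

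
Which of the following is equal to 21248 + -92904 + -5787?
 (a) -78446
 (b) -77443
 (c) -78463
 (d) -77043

First: 21248 + -92904 = -71656
Then: -71656 + -5787 = -77443
b) -77443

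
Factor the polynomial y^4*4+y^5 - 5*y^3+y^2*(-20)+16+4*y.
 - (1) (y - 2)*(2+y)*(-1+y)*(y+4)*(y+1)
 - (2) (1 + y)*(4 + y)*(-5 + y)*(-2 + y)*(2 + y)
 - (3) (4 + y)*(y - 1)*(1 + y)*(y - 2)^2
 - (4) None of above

We need to factor y^4*4+y^5 - 5*y^3+y^2*(-20)+16+4*y.
The factored form is (y - 2)*(2+y)*(-1+y)*(y+4)*(y+1).
1) (y - 2)*(2+y)*(-1+y)*(y+4)*(y+1)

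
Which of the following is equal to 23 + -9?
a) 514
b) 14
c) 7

23 + -9 = 14
b) 14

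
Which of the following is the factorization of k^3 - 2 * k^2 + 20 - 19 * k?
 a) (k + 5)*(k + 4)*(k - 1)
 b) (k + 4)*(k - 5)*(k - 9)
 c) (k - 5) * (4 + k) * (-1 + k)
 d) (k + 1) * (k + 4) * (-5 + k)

We need to factor k^3 - 2 * k^2 + 20 - 19 * k.
The factored form is (k - 5) * (4 + k) * (-1 + k).
c) (k - 5) * (4 + k) * (-1 + k)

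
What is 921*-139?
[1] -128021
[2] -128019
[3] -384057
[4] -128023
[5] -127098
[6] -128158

921 * -139 = -128019
2) -128019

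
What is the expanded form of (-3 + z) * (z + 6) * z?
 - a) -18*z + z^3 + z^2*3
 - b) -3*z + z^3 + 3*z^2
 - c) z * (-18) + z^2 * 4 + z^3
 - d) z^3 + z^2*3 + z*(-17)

Expanding (-3 + z) * (z + 6) * z:
= -18*z + z^3 + z^2*3
a) -18*z + z^3 + z^2*3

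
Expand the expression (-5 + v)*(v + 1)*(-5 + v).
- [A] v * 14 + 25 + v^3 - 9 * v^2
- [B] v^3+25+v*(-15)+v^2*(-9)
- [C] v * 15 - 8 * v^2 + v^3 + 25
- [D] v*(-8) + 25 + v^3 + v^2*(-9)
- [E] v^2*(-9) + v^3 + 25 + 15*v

Expanding (-5 + v)*(v + 1)*(-5 + v):
= v^2*(-9) + v^3 + 25 + 15*v
E) v^2*(-9) + v^3 + 25 + 15*v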